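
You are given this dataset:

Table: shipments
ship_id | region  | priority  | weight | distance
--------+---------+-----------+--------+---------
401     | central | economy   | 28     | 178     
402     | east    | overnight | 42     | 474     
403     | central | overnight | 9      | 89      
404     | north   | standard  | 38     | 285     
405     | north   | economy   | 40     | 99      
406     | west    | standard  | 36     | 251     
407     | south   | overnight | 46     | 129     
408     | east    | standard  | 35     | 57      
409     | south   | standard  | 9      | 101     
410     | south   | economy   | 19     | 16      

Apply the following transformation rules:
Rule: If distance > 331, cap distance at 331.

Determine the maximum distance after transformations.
331

Step 1: Original maximum distance = 474
Step 2: Apply cap at 331
Step 3: 1 records had distance > 331 and were capped
Step 4: Maximum after transformation = 331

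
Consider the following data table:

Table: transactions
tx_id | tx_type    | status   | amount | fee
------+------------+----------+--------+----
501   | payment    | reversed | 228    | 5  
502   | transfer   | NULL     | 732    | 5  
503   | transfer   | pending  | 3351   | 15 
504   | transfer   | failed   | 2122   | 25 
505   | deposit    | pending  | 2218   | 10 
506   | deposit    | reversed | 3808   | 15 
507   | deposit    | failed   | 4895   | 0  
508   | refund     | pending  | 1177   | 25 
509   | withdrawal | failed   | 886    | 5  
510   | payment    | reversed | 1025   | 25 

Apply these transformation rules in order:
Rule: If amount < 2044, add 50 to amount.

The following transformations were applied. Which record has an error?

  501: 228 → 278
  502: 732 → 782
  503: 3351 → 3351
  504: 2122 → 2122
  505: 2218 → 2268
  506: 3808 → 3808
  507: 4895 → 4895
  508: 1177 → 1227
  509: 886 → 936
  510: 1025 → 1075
Record 505 has an error. The correct transformed value should be 2218, not 2268.

Step 1: Check each record against the rule
Step 2: Record 505 has amount = 2218
Step 3: Since 2218 >= 2044, the bonus should not have been applied
Step 4: Correct value = 2218, but claimed value = 2268
Conclusion: Record 505 has the error.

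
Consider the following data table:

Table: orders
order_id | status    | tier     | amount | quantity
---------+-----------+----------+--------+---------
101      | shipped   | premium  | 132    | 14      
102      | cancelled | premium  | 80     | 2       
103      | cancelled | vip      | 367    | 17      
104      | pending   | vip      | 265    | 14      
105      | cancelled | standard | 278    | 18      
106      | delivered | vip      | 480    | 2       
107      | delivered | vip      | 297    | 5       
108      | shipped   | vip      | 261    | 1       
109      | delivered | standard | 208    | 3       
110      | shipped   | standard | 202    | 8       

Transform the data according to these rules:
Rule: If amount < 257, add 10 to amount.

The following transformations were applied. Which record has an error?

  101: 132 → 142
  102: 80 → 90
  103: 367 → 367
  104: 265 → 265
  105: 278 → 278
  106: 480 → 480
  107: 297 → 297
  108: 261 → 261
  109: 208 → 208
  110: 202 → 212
Record 109 has an error. The correct transformed value should be 218, not 208.

Step 1: Check each record against the rule
Step 2: Record 109 has amount = 208
Step 3: Since 208 < 257, the bonus should have been applied
Step 4: Correct value = 218, but claimed value = 208
Conclusion: Record 109 has the error.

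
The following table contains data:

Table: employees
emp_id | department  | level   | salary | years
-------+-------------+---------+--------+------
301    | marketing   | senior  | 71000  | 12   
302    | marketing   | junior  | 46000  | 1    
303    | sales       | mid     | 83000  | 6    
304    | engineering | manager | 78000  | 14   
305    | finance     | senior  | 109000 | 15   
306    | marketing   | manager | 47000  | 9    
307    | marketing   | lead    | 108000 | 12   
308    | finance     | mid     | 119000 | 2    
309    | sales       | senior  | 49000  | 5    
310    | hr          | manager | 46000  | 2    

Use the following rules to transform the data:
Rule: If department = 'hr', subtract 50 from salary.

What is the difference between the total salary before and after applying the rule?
50

Step 1: Original sum of salary = 756000
Step 2: 1 records have department = 'hr'
Step 3: Each affected record changes by -50
Step 4: Total change = 1 × -50 = -50
Step 5: New sum = 756000 + -50 = 755950
Step 6: Difference = |755950 - 756000| = 50
        (Sum decreased by 50)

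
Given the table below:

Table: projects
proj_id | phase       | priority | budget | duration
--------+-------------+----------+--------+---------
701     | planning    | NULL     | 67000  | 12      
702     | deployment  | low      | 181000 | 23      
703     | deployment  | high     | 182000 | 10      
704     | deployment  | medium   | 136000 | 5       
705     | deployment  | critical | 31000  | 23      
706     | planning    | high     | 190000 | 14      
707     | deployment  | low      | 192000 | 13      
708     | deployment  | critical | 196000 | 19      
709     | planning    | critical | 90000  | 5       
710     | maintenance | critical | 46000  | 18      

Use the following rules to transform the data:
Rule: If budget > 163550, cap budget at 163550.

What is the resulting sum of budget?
1187750

Step 1: 5 records have budget > 163550
Step 2: These records originally summed to 941000
Step 3: After capping: 5 × 163550 = 817750
Step 4: Unaffected records sum: 370000
Step 5: Final sum = 817750 + 370000 = 1187750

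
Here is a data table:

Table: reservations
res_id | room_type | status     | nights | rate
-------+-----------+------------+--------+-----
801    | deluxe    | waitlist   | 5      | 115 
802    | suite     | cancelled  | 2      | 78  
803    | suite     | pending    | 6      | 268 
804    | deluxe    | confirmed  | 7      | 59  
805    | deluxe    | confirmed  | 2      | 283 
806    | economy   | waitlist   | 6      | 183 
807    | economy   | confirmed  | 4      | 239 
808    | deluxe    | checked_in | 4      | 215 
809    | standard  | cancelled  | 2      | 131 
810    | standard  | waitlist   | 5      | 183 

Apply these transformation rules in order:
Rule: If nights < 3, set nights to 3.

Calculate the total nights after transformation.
46

Step 1: 3 records have nights < 3
Step 2: These records originally summed to 6
Step 3: After setting to minimum: 3 × 3 = 9
Step 4: Unaffected records sum: 37
Step 5: Final sum = 9 + 37 = 46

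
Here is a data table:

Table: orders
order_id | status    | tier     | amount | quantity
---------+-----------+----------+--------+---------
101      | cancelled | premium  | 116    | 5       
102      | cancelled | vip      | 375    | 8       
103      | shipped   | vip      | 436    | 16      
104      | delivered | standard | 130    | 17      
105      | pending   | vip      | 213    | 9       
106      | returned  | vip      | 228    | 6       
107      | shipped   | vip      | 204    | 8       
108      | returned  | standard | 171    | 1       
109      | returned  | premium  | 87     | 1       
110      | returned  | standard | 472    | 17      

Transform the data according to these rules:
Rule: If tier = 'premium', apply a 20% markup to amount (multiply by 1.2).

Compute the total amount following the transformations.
2472.6

Step 1: Records with tier = 'premium' have total amount = 203
Step 2: Apply multiplier: 203 × 1.2 = 243.6
Step 3: Other records total: 2229
Step 4: Final sum = 243.6 + 2229 = 2472.6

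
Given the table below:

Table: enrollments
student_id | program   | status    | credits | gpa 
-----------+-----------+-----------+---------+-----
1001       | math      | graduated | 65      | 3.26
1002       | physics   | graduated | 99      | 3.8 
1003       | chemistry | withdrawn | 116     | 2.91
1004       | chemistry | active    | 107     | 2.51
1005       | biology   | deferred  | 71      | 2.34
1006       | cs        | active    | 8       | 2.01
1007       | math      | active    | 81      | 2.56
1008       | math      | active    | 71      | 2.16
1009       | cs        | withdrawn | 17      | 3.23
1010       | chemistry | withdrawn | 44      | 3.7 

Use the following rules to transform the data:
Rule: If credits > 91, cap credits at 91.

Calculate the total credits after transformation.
630

Step 1: 3 records have credits > 91
Step 2: These records originally summed to 322
Step 3: After capping: 3 × 91 = 273
Step 4: Unaffected records sum: 357
Step 5: Final sum = 273 + 357 = 630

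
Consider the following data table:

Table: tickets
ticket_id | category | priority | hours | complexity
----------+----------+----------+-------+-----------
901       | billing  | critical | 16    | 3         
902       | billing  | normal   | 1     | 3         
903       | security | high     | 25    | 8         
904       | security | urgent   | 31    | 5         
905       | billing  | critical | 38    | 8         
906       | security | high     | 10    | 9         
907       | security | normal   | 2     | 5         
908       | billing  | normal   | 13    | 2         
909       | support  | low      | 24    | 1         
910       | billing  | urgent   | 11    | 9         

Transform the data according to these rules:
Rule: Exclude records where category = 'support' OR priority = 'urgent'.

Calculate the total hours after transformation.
105

Step 1: Find records where category = 'support' OR priority = 'urgent'
Step 2: 3 records match, summing to 66
Step 3: Original sum: 171
Step 4: Remaining sum = 171 - 66 = 105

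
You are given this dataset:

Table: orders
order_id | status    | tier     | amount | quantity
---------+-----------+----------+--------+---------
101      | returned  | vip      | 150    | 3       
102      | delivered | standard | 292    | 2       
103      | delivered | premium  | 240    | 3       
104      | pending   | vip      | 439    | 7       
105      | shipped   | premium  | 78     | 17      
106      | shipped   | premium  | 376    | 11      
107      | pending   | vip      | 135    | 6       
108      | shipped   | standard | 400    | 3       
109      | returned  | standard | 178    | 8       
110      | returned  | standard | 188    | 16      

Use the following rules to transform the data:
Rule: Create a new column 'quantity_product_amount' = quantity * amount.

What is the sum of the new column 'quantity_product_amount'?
16731

Step 1: For each record, compute quantity * amount
Example calculations:
  3 * 150 = 450
  2 * 292 = 584
  3 * 240 = 720
  ...
Step 2: Sum all derived values
Step 3: Total = 16731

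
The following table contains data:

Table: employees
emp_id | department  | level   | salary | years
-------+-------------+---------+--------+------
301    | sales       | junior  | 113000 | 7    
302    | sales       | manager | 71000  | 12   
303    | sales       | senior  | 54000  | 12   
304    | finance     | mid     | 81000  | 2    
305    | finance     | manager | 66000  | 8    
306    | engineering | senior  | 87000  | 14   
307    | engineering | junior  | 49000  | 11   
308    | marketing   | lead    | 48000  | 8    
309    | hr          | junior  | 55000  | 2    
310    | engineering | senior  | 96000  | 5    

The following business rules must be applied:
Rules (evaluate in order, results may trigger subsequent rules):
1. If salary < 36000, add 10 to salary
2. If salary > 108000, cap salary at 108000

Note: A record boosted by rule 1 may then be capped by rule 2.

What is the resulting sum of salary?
715000

Step 1: Apply rule 1 to records with salary < 36000
  - 0 records get bonus of 10
  - Of these, 0 records then exceed 108000 and get capped
Step 2: Apply rule 2 to records with salary > 108000
  - 1 records (original) are capped
Step 3: Calculate final sum = 715000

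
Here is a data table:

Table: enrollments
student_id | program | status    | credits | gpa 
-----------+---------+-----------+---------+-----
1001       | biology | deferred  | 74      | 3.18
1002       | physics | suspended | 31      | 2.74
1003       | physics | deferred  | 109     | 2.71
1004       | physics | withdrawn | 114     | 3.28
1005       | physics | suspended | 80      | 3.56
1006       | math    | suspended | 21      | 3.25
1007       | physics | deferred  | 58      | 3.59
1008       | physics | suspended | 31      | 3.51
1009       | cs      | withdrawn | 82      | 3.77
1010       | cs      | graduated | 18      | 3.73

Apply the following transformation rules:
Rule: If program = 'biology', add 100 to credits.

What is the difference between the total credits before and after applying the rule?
100

Step 1: Original sum of credits = 618
Step 2: 1 records have program = 'biology'
Step 3: Each affected record changes by 100
Step 4: Total change = 1 × 100 = 100
Step 5: New sum = 618 + 100 = 718
Step 6: Difference = |718 - 618| = 100
        (Sum increased by 100)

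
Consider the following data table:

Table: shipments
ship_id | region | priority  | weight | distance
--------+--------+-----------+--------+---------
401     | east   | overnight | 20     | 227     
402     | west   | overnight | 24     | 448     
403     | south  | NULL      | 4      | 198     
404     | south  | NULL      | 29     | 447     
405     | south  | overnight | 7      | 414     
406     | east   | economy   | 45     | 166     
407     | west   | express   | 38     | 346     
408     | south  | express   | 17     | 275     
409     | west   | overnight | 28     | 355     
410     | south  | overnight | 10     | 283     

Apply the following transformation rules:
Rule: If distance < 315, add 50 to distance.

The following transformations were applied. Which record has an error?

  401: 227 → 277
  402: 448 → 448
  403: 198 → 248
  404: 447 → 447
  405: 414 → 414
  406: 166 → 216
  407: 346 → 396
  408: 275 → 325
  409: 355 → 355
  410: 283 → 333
Record 407 has an error. The correct transformed value should be 346, not 396.

Step 1: Check each record against the rule
Step 2: Record 407 has distance = 346
Step 3: Since 346 >= 315, the bonus should not have been applied
Step 4: Correct value = 346, but claimed value = 396
Conclusion: Record 407 has the error.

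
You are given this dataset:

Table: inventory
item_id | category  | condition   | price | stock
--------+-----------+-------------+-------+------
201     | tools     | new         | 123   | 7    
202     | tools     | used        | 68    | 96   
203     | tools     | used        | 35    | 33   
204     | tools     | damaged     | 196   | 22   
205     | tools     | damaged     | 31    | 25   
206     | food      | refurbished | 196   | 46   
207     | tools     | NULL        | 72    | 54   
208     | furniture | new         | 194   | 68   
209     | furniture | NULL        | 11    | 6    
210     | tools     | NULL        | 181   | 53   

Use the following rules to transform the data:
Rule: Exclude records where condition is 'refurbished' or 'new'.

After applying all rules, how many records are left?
7

Step 1: Count records to exclude
  - 1 (refurbished) + 2 (new) = 3 records
Step 2: Total records: 10
Step 3: Remaining = 10 - 3 = 7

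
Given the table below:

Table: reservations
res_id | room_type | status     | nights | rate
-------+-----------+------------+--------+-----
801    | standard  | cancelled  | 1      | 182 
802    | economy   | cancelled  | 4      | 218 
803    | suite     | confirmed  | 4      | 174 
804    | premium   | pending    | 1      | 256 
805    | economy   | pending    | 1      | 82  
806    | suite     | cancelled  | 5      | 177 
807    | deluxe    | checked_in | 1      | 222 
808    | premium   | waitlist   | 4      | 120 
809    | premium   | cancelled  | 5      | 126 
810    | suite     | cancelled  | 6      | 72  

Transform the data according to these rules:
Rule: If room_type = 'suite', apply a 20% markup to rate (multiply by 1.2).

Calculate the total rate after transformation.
1713.6

Step 1: Records with room_type = 'suite' have total rate = 423
Step 2: Apply multiplier: 423 × 1.2 = 507.6
Step 3: Other records total: 1206
Step 4: Final sum = 507.6 + 1206 = 1713.6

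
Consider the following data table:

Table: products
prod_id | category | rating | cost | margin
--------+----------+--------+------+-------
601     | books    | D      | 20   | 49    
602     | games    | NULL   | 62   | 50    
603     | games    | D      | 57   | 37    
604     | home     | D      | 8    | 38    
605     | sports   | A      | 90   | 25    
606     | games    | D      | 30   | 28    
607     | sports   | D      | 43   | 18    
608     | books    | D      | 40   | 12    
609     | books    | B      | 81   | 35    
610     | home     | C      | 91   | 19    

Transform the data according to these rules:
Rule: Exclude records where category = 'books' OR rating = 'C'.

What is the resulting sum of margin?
196

Step 1: Find records where category = 'books' OR rating = 'C'
Step 2: 4 records match, summing to 115
Step 3: Original sum: 311
Step 4: Remaining sum = 311 - 115 = 196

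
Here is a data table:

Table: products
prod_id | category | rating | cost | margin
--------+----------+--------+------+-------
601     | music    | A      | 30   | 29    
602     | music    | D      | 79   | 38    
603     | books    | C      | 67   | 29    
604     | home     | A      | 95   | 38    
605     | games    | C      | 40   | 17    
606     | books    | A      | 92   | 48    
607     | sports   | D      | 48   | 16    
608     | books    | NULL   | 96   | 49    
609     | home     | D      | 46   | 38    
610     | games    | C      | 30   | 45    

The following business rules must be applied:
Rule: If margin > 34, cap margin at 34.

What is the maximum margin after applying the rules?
34

Step 1: Original maximum margin = 49
Step 2: Apply cap at 34
Step 3: 6 records had margin > 34 and were capped
Step 4: Maximum after transformation = 34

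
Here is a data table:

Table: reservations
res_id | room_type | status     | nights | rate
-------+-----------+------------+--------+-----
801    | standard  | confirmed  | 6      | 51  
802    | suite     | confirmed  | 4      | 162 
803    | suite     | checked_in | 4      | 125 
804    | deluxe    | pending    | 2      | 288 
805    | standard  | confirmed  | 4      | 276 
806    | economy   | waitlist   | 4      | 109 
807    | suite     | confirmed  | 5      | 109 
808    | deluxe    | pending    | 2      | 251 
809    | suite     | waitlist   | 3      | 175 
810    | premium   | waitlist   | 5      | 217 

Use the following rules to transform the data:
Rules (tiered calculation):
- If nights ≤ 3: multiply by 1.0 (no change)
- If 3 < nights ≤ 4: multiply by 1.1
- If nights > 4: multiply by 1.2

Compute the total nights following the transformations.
43.8

Step 1: Tier 1 (nights ≤ 3): 3 records, sum = 7 × 1.0 = 7.0
Step 2: Tier 2 (3 < nights ≤ 4): 4 records, sum = 16 × 1.1 = 17.6
Step 3: Tier 3 (nights > 4): 3 records, sum = 16 × 1.2 = 19.2
Step 4: Final sum = 7.0 + 17.6 + 19.2 = 43.8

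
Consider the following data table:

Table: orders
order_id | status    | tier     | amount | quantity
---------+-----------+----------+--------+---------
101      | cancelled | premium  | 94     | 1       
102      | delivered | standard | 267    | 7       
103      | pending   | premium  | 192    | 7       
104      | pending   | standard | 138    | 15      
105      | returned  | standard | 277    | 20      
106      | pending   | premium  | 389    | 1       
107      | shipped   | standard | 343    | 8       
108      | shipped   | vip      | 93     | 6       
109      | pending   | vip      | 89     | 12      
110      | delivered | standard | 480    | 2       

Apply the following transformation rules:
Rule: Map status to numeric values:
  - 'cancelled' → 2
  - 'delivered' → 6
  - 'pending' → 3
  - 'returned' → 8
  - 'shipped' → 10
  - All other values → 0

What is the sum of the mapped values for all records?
54

Step 1: Apply mapping to each record
Step 2: Count by status:
  'cancelled': 1 records × 2 = 2
  'delivered': 2 records × 6 = 12
  'pending': 4 records × 3 = 12
  'returned': 1 records × 8 = 8
  'shipped': 2 records × 10 = 20
Step 3: Sum all mapped values = 54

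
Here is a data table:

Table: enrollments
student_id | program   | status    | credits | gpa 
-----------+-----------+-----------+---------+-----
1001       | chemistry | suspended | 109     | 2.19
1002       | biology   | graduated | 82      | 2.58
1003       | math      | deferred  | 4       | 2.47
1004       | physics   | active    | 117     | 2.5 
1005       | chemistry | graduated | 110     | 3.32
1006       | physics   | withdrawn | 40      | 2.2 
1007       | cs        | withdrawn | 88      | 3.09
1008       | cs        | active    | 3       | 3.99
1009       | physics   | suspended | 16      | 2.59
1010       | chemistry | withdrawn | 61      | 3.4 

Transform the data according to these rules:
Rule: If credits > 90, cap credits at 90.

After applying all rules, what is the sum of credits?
564

Step 1: 3 records have credits > 90
Step 2: These records originally summed to 336
Step 3: After capping: 3 × 90 = 270
Step 4: Unaffected records sum: 294
Step 5: Final sum = 270 + 294 = 564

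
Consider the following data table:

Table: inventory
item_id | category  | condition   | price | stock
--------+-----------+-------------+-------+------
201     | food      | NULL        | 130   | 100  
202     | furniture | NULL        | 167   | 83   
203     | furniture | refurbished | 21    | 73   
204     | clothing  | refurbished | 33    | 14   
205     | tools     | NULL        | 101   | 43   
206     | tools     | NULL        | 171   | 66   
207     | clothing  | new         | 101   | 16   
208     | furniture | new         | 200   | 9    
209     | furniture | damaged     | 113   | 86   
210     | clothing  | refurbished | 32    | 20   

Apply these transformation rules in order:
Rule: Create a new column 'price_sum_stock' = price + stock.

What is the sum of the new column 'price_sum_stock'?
1579

Step 1: For each record, compute price + stock
Example calculations:
  130 + 100 = 230
  167 + 83 = 250
  21 + 73 = 94
  ...
Step 2: Sum all derived values
Step 3: Total = 1579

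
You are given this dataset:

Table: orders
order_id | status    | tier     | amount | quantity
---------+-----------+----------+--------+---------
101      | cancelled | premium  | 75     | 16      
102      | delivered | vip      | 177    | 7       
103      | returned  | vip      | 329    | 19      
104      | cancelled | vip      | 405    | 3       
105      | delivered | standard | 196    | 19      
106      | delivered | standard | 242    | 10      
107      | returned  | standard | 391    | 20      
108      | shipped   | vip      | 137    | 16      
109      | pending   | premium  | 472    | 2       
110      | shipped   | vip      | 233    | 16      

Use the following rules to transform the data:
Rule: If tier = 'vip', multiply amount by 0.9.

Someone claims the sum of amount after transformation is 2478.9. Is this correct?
No, the correct result is 2528.9.

Step 1: Calculate the correct sum after transformation
Step 2: Apply multiplier 0.9 to records where tier = 'vip'
Step 3: Correct result = 2528.9
Step 4: Claimed result = 2478.9
Step 5: 2528.9 ≠ 2478.9
Conclusion: The claimed result is incorrect. The correct answer is 2528.9.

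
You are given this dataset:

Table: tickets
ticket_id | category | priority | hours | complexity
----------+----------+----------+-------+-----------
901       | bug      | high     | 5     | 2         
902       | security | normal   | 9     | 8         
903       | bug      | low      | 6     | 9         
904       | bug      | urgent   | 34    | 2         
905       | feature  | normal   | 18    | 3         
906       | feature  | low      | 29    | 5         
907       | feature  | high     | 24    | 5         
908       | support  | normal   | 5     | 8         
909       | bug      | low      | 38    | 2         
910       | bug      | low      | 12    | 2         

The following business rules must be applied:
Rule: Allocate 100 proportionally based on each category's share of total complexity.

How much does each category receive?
bug: 36.96, feature: 28.26, security: 17.39, support: 17.39

Step 1: Calculate total complexity = 46
Step 2: Calculate each category's proportion:
  bug: 17/46 = 36.96% → 36.96
  feature: 13/46 = 28.26% → 28.26
  security: 8/46 = 17.39% → 17.39
  support: 8/46 = 17.39% → 17.39
Step 3: Verify: sum of allocations ≈ 100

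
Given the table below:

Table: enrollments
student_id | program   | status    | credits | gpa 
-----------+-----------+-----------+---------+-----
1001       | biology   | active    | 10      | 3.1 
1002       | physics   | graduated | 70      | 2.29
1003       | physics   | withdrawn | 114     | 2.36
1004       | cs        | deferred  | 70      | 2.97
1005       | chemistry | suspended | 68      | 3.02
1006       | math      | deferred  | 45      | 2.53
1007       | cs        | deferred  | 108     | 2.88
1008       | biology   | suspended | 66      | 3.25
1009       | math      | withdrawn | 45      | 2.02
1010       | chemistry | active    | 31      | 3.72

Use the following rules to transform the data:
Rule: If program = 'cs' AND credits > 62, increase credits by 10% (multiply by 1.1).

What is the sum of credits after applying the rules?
644.8

Step 1: Find records where program = 'cs' AND credits > 62
Step 2: 2 records match, summing to 178
Step 3: After multiplier: 178 × 1.1 = 195.8
Step 4: Unaffected records sum: 449
Step 5: Final sum = 195.8 + 449 = 644.8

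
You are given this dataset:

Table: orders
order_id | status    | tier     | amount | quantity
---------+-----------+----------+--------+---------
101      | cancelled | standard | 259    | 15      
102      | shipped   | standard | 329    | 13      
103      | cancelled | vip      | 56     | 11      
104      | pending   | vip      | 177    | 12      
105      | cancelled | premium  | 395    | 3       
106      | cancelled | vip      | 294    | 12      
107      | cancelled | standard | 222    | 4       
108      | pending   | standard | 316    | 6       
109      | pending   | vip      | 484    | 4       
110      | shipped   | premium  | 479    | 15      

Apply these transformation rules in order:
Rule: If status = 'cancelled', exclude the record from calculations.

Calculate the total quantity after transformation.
50

Step 1: Identify records where status = 'cancelled'
Step 2: The excluded records sum to 45
Step 3: Original total quantity = 95
Step 4: Remaining total = 95 - 45 = 50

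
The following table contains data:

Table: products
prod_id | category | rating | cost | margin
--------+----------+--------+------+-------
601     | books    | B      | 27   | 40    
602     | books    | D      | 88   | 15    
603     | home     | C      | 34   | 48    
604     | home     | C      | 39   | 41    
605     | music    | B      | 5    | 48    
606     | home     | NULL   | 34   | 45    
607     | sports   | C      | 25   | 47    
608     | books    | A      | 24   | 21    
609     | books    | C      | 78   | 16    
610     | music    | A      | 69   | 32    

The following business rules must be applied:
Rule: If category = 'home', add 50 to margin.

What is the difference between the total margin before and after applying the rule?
150

Step 1: Original sum of margin = 353
Step 2: 3 records have category = 'home'
Step 3: Each affected record changes by 50
Step 4: Total change = 3 × 50 = 150
Step 5: New sum = 353 + 150 = 503
Step 6: Difference = |503 - 353| = 150
        (Sum increased by 150)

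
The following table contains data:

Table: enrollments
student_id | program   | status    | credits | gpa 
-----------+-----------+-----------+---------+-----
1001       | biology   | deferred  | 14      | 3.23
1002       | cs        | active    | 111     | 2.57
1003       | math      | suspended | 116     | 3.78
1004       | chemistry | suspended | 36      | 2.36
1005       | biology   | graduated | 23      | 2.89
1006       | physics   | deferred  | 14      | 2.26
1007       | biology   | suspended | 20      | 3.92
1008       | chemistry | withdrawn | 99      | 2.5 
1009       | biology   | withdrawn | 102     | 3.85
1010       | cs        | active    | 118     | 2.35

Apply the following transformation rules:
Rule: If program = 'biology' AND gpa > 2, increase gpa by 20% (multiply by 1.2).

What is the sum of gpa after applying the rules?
32.49

Step 1: Find records where program = 'biology' AND gpa > 2
Step 2: 4 records match, summing to 13.89
Step 3: After multiplier: 13.89 × 1.2 = 16.67
Step 4: Unaffected records sum: 15.82
Step 5: Final sum = 16.67 + 15.82 = 32.49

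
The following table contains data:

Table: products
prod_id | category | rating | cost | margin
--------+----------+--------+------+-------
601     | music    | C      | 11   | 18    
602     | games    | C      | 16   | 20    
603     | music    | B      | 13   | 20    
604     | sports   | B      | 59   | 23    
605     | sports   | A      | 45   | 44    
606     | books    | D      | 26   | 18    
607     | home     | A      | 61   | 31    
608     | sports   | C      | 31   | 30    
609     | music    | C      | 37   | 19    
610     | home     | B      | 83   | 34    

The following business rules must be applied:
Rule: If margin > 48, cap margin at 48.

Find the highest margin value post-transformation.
44

Step 1: Original maximum margin = 44
Step 2: Check cap of 48 against maximum
Step 3: No records exceed the cap (max 44 <= cap 48), so no capping applies
Step 4: Maximum after transformation = 44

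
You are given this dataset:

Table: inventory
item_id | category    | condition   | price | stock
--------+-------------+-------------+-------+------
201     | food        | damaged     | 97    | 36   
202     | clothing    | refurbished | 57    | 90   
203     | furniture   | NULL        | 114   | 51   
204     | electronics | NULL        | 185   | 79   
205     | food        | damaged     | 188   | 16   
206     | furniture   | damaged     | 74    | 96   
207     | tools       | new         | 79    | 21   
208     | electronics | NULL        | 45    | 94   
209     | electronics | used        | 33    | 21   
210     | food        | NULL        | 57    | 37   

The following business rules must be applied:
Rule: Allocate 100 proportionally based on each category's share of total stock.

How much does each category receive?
clothing: 16.64, electronics: 35.86, food: 16.45, furniture: 27.17, tools: 3.88

Step 1: Calculate total stock = 541
Step 2: Calculate each category's proportion:
  clothing: 90/541 = 16.64% → 16.64
  electronics: 194/541 = 35.86% → 35.86
  food: 89/541 = 16.45% → 16.45
  furniture: 147/541 = 27.17% → 27.17
  tools: 21/541 = 3.88% → 3.88
Step 3: Verify: sum of allocations ≈ 100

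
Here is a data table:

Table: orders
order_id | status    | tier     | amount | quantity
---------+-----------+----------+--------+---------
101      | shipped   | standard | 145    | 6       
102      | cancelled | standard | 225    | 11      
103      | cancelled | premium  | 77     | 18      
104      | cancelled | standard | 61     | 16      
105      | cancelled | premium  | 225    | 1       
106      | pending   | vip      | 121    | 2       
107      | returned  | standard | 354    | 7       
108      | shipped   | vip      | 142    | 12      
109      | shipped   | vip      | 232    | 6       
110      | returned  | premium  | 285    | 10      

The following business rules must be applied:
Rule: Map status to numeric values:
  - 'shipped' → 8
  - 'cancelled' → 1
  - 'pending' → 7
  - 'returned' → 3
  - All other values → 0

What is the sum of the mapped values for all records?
41

Step 1: Apply mapping to each record
Step 2: Count by status:
  'shipped': 3 records × 8 = 24
  'cancelled': 4 records × 1 = 4
  'pending': 1 records × 7 = 7
  'returned': 2 records × 3 = 6
Step 3: Sum all mapped values = 41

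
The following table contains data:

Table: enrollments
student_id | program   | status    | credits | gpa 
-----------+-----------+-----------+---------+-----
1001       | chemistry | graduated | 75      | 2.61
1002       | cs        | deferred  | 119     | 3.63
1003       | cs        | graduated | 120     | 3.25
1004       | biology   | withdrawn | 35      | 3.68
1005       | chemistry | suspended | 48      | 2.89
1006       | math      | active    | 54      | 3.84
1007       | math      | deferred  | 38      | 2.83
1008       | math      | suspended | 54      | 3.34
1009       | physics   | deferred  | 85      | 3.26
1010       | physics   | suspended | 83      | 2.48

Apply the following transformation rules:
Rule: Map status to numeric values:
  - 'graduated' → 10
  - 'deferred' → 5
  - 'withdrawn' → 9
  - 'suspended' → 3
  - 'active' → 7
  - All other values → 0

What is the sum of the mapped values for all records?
60

Step 1: Apply mapping to each record
Step 2: Count by status:
  'graduated': 2 records × 10 = 20
  'deferred': 3 records × 5 = 15
  'withdrawn': 1 records × 9 = 9
  'suspended': 3 records × 3 = 9
  'active': 1 records × 7 = 7
Step 3: Sum all mapped values = 60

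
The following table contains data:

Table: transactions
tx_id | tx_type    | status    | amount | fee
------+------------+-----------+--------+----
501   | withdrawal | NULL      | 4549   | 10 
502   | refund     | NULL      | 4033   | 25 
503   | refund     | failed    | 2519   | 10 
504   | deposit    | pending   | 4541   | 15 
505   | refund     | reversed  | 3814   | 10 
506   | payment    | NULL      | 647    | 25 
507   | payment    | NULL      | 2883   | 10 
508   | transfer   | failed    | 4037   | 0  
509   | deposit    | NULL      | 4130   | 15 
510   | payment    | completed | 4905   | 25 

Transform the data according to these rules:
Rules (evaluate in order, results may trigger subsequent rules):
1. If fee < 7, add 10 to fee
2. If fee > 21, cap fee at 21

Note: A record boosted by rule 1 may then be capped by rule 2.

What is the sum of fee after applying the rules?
143

Step 1: Apply rule 1 to records with fee < 7
  - 1 records get bonus of 10
  - Of these, 0 records then exceed 21 and get capped
Step 2: Apply rule 2 to records with fee > 21
  - 3 records (original) are capped
Step 3: Calculate final sum = 143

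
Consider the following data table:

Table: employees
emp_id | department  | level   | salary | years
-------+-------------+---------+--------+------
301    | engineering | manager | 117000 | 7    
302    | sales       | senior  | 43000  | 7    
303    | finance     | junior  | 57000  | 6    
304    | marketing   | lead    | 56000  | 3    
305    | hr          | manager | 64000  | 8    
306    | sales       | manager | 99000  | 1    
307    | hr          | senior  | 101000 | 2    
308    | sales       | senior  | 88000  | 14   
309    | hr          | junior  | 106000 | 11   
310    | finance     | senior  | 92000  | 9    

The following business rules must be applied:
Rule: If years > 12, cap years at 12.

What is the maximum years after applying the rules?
12

Step 1: Original maximum years = 14
Step 2: Apply cap at 12
Step 3: 1 records had years > 12 and were capped
Step 4: Maximum after transformation = 12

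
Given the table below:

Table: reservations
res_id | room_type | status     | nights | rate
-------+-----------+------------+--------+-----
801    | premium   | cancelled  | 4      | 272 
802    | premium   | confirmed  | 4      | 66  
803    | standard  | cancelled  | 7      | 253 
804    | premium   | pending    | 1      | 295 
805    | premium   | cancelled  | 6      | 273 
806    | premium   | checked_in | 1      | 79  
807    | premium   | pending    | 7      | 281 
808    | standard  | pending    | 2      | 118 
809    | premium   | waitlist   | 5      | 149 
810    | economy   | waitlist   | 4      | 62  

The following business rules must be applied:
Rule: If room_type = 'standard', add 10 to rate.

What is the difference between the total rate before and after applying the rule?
20

Step 1: Original sum of rate = 1848
Step 2: 2 records have room_type = 'standard'
Step 3: Each affected record changes by 10
Step 4: Total change = 2 × 10 = 20
Step 5: New sum = 1848 + 20 = 1868
Step 6: Difference = |1868 - 1848| = 20
        (Sum increased by 20)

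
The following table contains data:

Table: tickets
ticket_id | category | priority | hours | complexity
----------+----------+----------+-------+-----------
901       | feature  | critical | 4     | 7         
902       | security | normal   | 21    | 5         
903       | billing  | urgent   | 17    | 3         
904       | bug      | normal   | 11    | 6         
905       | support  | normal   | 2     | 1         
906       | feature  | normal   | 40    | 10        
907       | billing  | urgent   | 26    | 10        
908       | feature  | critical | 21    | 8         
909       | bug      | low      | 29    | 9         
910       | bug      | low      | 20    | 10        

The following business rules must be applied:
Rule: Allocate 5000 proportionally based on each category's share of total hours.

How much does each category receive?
billing: 1125.65, bug: 1570.68, feature: 1701.57, security: 549.74, support: 52.36

Step 1: Calculate total hours = 191
Step 2: Calculate each category's proportion:
  billing: 43/191 = 22.51% → 1125.65
  bug: 60/191 = 31.41% → 1570.68
  feature: 65/191 = 34.03% → 1701.57
  security: 21/191 = 10.99% → 549.74
  support: 2/191 = 1.05% → 52.36
Step 3: Verify: sum of allocations ≈ 5000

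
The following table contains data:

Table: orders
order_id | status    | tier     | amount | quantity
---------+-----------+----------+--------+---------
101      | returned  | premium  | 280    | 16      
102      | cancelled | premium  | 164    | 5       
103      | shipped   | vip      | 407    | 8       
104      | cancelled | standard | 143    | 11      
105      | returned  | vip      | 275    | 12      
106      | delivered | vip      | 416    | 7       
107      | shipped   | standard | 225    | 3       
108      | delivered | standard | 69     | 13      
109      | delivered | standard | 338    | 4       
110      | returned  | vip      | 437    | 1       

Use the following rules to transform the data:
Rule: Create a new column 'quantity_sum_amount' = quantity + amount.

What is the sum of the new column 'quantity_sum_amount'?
2834

Step 1: For each record, compute quantity + amount
Example calculations:
  16 + 280 = 296
  5 + 164 = 169
  8 + 407 = 415
  ...
Step 2: Sum all derived values
Step 3: Total = 2834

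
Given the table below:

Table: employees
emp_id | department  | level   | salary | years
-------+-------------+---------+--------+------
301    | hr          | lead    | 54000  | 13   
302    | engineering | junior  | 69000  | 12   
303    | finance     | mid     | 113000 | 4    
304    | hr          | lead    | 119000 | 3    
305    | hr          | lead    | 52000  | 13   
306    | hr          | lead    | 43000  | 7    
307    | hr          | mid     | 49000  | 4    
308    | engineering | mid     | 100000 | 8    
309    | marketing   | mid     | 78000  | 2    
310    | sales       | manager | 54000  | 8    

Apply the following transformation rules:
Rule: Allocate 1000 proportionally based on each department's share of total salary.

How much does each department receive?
engineering: 231.19, finance: 154.58, hr: 433.65, marketing: 106.7, sales: 73.87

Step 1: Calculate total salary = 731000
Step 2: Calculate each department's proportion:
  engineering: 169000/731000 = 23.12% → 231.19
  finance: 113000/731000 = 15.46% → 154.58
  hr: 317000/731000 = 43.37% → 433.65
  marketing: 78000/731000 = 10.67% → 106.7
  sales: 54000/731000 = 7.39% → 73.87
Step 3: Verify: sum of allocations ≈ 1000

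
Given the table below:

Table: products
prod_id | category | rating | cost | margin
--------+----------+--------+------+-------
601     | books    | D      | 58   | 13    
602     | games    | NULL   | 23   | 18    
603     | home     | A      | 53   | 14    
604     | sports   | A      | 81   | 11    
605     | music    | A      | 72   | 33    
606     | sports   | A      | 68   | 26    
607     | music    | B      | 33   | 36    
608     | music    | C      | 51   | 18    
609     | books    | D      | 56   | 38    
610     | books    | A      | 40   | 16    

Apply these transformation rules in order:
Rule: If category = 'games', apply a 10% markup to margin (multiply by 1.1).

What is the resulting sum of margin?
224.8

Step 1: Records with category = 'games' have total margin = 18
Step 2: Apply multiplier: 18 × 1.1 = 19.8
Step 3: Other records total: 205
Step 4: Final sum = 19.8 + 205 = 224.8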